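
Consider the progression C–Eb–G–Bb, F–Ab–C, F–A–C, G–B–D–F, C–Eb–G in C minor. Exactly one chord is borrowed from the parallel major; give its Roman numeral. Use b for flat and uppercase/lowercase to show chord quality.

In C minor (with V from harmonic minor) the diatonic chords are Cm, Ddim, Eb, Fm, G, Ab, Bb. Of the given chords, C–Eb–G–Bb = Cm7, F–Ab–C = Fm, G–B–D–F = G7 and C–Eb–G = Cm are diatonic. F–A–C doesn't fit — on degree 4 C minor would have Fm (iv). F is the degree-4 chord of C major, so it is the borrowed IV.

IV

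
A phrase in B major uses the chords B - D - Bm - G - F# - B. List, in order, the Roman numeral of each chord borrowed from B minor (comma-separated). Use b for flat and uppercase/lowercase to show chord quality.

B major has the diatonic set B, C#m, D#m, E, F#, G#m, A#dim. Of the given chords, B and F# are diatonic. But D (D–F#–A) is foreign: the diatonic iii on degree 3 is D#m, whereas D comes from B minor. It is labeled bIII. But Bm (B–D–F#) is foreign: the diatonic I on degree 1 is B, whereas Bm comes from B minor. It is labeled i. G (G–B–D) doesn't fit — on degree 6 B major would have G#m (vi). G is the degree-6 chord of B minor, so it is the borrowed bVI.

bIII, i, bVI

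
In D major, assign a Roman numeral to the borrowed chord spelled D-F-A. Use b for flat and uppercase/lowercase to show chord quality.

i

The root D is the diatonic 1st degree of D major; the borrowing shows in the chord quality. D–F–A is a minor chord — the form found in D minor, not the diatonic I (D). Borrowed into D major it is written i.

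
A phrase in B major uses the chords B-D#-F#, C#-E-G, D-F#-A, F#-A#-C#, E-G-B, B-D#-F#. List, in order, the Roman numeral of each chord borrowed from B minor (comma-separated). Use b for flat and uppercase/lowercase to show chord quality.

ii°, bIII, iv

The diatonic triads in B major are B, C#m, D#m, E, F#, G#m, A#dim. B–D#–F# = B and F#–A#–C# = F# both belong to that set. C#–E–G is not: scale degree 2 in B major carries C#m (ii). In B minor the chord on that degree is C#dim, so here it functions as ii°, borrowed from the parallel minor. D–F#–A is not: scale degree 3 in B major carries D#m (iii). In B minor the chord on that degree is D, so here it functions as bIII, borrowed from the parallel minor. E–G–B is not: scale degree 4 in B major carries E (IV). In B minor the chord on that degree is Em, so here it functions as iv, borrowed from the parallel minor.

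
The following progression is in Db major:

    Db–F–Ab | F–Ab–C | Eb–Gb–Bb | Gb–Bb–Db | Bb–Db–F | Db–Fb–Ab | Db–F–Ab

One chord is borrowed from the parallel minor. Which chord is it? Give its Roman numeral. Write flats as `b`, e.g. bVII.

i

Db major has the diatonic set Db, Ebm, Fm, Gb, Ab, Bbm, Cdim. Db–F–Ab = Db, F–Ab–C = Fm, Eb–Gb–Bb = Ebm, Gb–Bb–Db = Gb and Bb–Db–F = Bbm are all diatonic. Db–Fb–Ab is not: scale degree 1 in Db major carries Db (I). In Db minor the chord on that degree is Dbm, so here it functions as i, borrowed from the parallel minor.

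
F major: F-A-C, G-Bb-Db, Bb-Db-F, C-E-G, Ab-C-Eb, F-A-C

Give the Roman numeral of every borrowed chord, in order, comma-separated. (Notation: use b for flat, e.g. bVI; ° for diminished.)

The diatonic triads in F major are F, Gm, Am, Bb, C, Dm, Edim. F–A–C = F and C–E–G = C are both diatonic. G–Bb–Db doesn't fit — on degree 2 F major would have Gm (ii). Gdim is the degree-2 chord of F minor, so it is the borrowed ii°. Bb–Db–F doesn't fit — on degree 4 F major would have Bb (IV). Bbm is the degree-4 chord of F minor, so it is the borrowed iv. Ab–C–Eb is not: scale degree 3 in F major carries Am (iii). In F minor the chord on that degree is Ab, so here it functions as bIII, borrowed from the parallel minor.

ii°, iv, bIII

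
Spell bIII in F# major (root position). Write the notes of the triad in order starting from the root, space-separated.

Scale degree 3 in F# major is A#. bIII uses the lowered form, A, taken from F# minor. In F# minor the chord on A is A–C#–E.

A C# E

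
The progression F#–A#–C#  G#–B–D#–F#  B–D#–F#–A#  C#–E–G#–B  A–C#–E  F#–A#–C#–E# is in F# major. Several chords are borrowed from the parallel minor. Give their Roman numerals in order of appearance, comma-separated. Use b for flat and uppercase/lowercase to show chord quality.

The diatonic triads in F# major are F#, G#m, A#m, B, C#, D#m, E#dim. Of the given chords, F#–A#–C# = F#, G#–B–D#–F# = G#m7, B–D#–F#–A# = Bmaj7 and F#–A#–C#–E# = F#maj7 are diatonic. But C#–E–G#–B is foreign: the diatonic V on degree 5 is C#, whereas C#m7 comes from F# minor. It is labeled v7. A–C#–E doesn't fit — on degree 3 F# major would have A#m (iii). A is the degree-3 chord of F# minor, so it is the borrowed bIII.

v7, bIII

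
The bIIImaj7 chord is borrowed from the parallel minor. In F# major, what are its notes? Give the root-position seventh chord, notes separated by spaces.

bIIImaj7 is built on the lowered scale degree 3. In F# major degree 3 is A#; lowered it becomes A. Stacking thirds in F# minor on A gives A–C#–E–G#.

A C# E G#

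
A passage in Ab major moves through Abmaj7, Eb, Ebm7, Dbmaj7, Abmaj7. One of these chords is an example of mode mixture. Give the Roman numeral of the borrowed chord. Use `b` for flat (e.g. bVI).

v7

The diatonic triads in Ab major are Ab, Bbm, Cm, Db, Eb, Fm, Gdim. Of the given chords, Abmaj7, Eb and Dbmaj7 are diatonic. Ebm7 (Eb–Gb–Bb–Db) doesn't fit — on degree 5 Ab major would have Eb (V). Ebm7 is the degree-5 chord of Ab minor, so it is the borrowed v7.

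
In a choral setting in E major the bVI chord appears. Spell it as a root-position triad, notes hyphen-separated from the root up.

bVI is built on the lowered scale degree 6. In E major degree 6 is C#; lowered it becomes C. Building the major chord from the parallel minor on C: C–E–G.

C-E-G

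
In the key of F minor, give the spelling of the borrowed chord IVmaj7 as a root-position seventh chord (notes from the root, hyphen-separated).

Bb-D-F-A

The root, Bb, is scale degree 4 — the same note in F minor and F major; only the chord quality changes. In F major the chord on Bb is Bb–D–F–A.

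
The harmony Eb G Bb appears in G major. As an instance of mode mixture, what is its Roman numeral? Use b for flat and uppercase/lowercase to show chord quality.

bVI

The root Eb is the lowered 6th scale degree — diatonically G major has E there. Diatonically G major has Em (vi) on that degree; Eb–G–Bb is instead the major chord native to G minor, so it takes the label bVI.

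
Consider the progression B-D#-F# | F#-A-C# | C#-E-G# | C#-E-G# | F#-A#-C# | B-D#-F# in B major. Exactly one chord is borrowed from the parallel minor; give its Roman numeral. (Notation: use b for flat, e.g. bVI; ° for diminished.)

v

In B major the diatonic chords are B, C#m, D#m, E, F#, G#m, A#dim. B–D#–F# = B, C#–E–G# = C#m and F#–A#–C# = F# are all diatonic. F#–A–C# is not: scale degree 5 in B major carries F# (V). In B minor the chord on that degree is F#m, so here it functions as v, borrowed from the parallel minor.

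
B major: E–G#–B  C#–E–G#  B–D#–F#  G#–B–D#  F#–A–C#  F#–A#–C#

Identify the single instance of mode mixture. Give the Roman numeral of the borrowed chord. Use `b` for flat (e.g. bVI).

v

B major has the diatonic set B, C#m, D#m, E, F#, G#m, A#dim. Of the given chords, E–G#–B = E, C#–E–G# = C#m, B–D#–F# = B, G#–B–D# = G#m and F#–A#–C# = F# are diatonic. F#–A–C# is not: scale degree 5 in B major carries F# (V). In B minor the chord on that degree is F#m, so here it functions as v, borrowed from the parallel minor.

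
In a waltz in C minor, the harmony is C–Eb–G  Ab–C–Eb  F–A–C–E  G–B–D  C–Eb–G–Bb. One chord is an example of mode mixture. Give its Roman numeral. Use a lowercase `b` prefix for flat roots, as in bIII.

The diatonic triads in C minor (with V from harmonic minor) are Cm, Ddim, Eb, Fm, G, Ab, Bb. Of the given chords, C–Eb–G = Cm, Ab–C–Eb = Ab, G–B–D = G and C–Eb–G–Bb = Cm7 are diatonic. F–A–C–E is not: scale degree 4 in C minor carries Fm (iv). In C major the chord on that degree is Fmaj7, so here it functions as IVmaj7, borrowed from the parallel major.

IVmaj7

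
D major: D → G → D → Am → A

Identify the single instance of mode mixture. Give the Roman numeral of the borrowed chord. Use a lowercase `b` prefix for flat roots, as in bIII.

The diatonic triads in D major are D, Em, F#m, G, A, Bm, C#dim. D, G and A are all diatonic. Am (A–C–E) doesn't fit — on degree 5 D major would have A (V). Am is the degree-5 chord of D minor, so it is the borrowed v.

v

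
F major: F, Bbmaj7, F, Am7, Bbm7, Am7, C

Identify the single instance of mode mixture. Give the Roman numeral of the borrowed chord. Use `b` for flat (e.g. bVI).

iv7

In F major the diatonic chords are F, Gm, Am, Bb, C, Dm, Edim. Of the given chords, F, Bbmaj7, Am7 and C are diatonic. Bbm7 (Bb–Db–F–Ab) is not: scale degree 4 in F major carries Bb (IV). In F minor the chord on that degree is Bbm7, so here it functions as iv7, borrowed from the parallel minor.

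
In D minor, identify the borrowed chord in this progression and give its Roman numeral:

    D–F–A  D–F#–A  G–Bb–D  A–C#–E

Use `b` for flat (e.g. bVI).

I

In D minor (with V from harmonic minor) the diatonic chords are Dm, Edim, F, Gm, A, Bb, C. D–F–A = Dm, G–Bb–D = Gm and A–C#–E = A are all diatonic. D–F#–A doesn't fit — on degree 1 D minor would have Dm (i). D is the degree-1 chord of D major, so it is the borrowed I.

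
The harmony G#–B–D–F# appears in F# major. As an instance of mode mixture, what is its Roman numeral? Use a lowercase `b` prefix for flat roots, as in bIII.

iiø7

The root G# is the diatonic 2nd degree of F# major; the borrowing shows in the chord quality. Diatonically F# major has G#m (ii) on that degree; G#–B–D–F# is instead the half-diminished-seventh chord native to F# minor, so it takes the label iiø7.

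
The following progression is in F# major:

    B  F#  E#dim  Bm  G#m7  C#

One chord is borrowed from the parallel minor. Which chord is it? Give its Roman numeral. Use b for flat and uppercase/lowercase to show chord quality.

F# major has the diatonic set F#, G#m, A#m, B, C#, D#m, E#dim. B, F#, E#dim, G#m7 and C# all belong to that set. Bm (B–D–F#) is not: scale degree 4 in F# major carries B (IV). In F# minor the chord on that degree is Bm, so here it functions as iv, borrowed from the parallel minor.

iv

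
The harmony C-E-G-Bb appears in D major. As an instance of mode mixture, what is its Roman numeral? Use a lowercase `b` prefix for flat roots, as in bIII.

bVII7

The root C is the lowered 7th scale degree — diatonically D major has C# there. The diatonic chord on degree 7 would be C#dim (vii°), but C–E–G–Bb is the dominant-seventh chord from D minor. As a borrowed chord it is labeled bVII7.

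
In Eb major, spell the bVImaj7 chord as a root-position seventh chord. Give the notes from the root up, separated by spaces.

Scale degree 6 in Eb major is C. bVImaj7 uses the lowered form, Cb, taken from Eb minor. In Eb minor the chord on Cb is Cb–Eb–Gb–Bb.

Cb Eb Gb Bb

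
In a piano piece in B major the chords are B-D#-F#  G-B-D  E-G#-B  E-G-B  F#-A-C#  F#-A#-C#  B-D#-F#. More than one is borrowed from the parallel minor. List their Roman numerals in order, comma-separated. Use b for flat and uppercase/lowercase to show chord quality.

bVI, iv, v

B major has the diatonic set B, C#m, D#m, E, F#, G#m, A#dim. Of the given chords, B–D#–F# = B, E–G#–B = E and F#–A#–C# = F# are diatonic. G–B–D is not: scale degree 6 in B major carries G#m (vi). In B minor the chord on that degree is G, so here it functions as bVI, borrowed from the parallel minor. E–G–B doesn't fit — on degree 4 B major would have E (IV). Em is the degree-4 chord of B minor, so it is the borrowed iv. But F#–A–C# is foreign: the diatonic V on degree 5 is F#, whereas F#m comes from B minor. It is labeled v.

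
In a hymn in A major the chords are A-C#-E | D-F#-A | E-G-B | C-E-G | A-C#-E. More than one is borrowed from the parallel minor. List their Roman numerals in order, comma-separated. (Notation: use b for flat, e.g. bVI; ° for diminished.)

In A major the diatonic chords are A, Bm, C#m, D, E, F#m, G#dim. Of the given chords, A–C#–E = A and D–F#–A = D are diatonic. But E–G–B is foreign: the diatonic V on degree 5 is E, whereas Em comes from A minor. It is labeled v. C–E–G is not: scale degree 3 in A major carries C#m (iii). In A minor the chord on that degree is C, so here it functions as bIII, borrowed from the parallel minor.

v, bIII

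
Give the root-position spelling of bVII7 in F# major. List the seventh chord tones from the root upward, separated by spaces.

E G# B D

bVII7 is built on the lowered scale degree 7. In F# major degree 7 is E#; lowered it becomes E. In F# minor the chord on E is E–G#–B–D.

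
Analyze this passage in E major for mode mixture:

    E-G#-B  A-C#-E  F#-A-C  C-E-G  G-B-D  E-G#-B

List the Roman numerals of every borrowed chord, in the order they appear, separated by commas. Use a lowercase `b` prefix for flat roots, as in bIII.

ii°, bVI, bIII

In E major the diatonic chords are E, F#m, G#m, A, B, C#m, D#dim. E–G#–B = E and A–C#–E = A are both diatonic. F#–A–C doesn't fit — on degree 2 E major would have F#m (ii). F#dim is the degree-2 chord of E minor, so it is the borrowed ii°. C–E–G is not: scale degree 6 in E major carries C#m (vi). In E minor the chord on that degree is C, so here it functions as bVI, borrowed from the parallel minor. G–B–D doesn't fit — on degree 3 E major would have G#m (iii). G is the degree-3 chord of E minor, so it is the borrowed bIII.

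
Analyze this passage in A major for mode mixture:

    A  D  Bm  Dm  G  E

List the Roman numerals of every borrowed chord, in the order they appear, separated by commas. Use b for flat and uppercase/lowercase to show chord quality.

In A major the diatonic chords are A, Bm, C#m, D, E, F#m, G#dim. A, D, Bm and E all belong to that set. Dm (D–F–A) doesn't fit — on degree 4 A major would have D (IV). Dm is the degree-4 chord of A minor, so it is the borrowed iv. But G (G–B–D) is foreign: the diatonic vii° on degree 7 is G#dim, whereas G comes from A minor. It is labeled bVII.

iv, bVII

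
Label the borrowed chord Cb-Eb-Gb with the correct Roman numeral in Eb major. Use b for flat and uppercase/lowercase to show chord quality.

The root Cb is the lowered 6th scale degree — diatonically Eb major has C there. The diatonic chord on degree 6 would be Cm (vi), but Cb–Eb–Gb is the major chord from Eb minor. As a borrowed chord it is labeled bVI.

bVI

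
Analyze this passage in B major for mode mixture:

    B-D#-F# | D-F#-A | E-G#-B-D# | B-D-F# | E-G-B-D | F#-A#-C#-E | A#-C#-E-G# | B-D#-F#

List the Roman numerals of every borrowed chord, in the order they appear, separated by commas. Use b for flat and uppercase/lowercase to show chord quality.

B major has the diatonic set B, C#m, D#m, E, F#, G#m, A#dim. Of the given chords, B–D#–F# = B, E–G#–B–D# = Emaj7, F#–A#–C#–E = F#7 and A#–C#–E–G# = A#m7b5 are diatonic. But D–F#–A is foreign: the diatonic iii on degree 3 is D#m, whereas D comes from B minor. It is labeled bIII. But B–D–F# is foreign: the diatonic I on degree 1 is B, whereas Bm comes from B minor. It is labeled i. E–G–B–D doesn't fit — on degree 4 B major would have E (IV). Em7 is the degree-4 chord of B minor, so it is the borrowed iv7.

bIII, i, iv7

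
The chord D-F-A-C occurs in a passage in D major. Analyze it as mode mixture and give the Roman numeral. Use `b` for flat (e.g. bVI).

i7

D is scale degree 1 in D major. The diatonic chord on degree 1 would be D (I), but D–F–A–C is the minor-seventh chord from D minor. As a borrowed chord it is labeled i7.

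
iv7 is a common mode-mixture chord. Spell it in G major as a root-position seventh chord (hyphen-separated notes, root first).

C-Eb-G-Bb

iv7 is built on scale degree 4, which is C in both G major and its parallel. Stacking thirds in G minor on C gives C–Eb–G–Bb.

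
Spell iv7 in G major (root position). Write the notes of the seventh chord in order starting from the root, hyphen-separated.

C-Eb-G-Bb

The root, C, is scale degree 4 — the same note in G major and G minor; only the chord quality changes. Stacking thirds in G minor on C gives C–Eb–G–Bb.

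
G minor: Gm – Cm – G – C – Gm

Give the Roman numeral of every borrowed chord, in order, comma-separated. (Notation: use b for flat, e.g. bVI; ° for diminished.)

The diatonic triads in G minor (with V from harmonic minor) are Gm, Adim, Bb, Cm, D, Eb, F. Of the given chords, Gm and Cm are diatonic. But G (G–B–D) is foreign: the diatonic i on degree 1 is Gm, whereas G comes from G major. It is labeled I. C (C–E–G) is not: scale degree 4 in G minor carries Cm (iv). In G major the chord on that degree is C, so here it functions as IV, borrowed from the parallel major.

I, IV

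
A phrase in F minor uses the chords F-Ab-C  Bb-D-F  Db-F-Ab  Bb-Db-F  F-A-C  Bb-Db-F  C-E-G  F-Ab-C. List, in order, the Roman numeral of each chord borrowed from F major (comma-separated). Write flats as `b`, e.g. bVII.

The diatonic triads in F minor (with V from harmonic minor) are Fm, Gdim, Ab, Bbm, C, Db, Eb. Of the given chords, F–Ab–C = Fm, Db–F–Ab = Db, Bb–Db–F = Bbm and C–E–G = C are diatonic. But Bb–D–F is foreign: the diatonic iv on degree 4 is Bbm, whereas Bb comes from F major. It is labeled IV. F–A–C is not: scale degree 1 in F minor carries Fm (i). In F major the chord on that degree is F, so here it functions as I, borrowed from the parallel major.

IV, I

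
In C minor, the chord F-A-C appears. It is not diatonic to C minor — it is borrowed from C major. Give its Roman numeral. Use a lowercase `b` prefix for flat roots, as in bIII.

IV

The root F is the diatonic 4th degree of C minor; the borrowing shows in the chord quality. The diatonic chord on degree 4 would be Fm (iv), but F–A–C is the major chord from C major. As a borrowed chord it is labeled IV.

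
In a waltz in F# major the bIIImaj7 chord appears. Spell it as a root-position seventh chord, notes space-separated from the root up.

The root of bIIImaj7 is the lowered 3rd degree: A# becomes A. Stacking thirds in F# minor on A gives A–C#–E–G#.

A C# E G#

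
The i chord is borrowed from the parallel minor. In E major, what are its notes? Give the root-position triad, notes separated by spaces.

The root, E, is scale degree 1 — the same note in E major and E minor; only the chord quality changes. In E minor the chord on E is E–G–B.

E G B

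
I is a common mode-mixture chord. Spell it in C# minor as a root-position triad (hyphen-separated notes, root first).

C#-E#-G#

The root, C#, is scale degree 1 — the same note in C# minor and C# major; only the chord quality changes. In C# major the chord on C# is C#–E#–G#.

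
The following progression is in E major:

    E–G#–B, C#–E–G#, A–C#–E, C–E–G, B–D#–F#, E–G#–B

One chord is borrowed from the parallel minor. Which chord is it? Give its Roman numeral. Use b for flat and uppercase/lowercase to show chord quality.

bVI

The diatonic triads in E major are E, F#m, G#m, A, B, C#m, D#dim. Of the given chords, E–G#–B = E, C#–E–G# = C#m, A–C#–E = A and B–D#–F# = B are diatonic. C–E–G doesn't fit — on degree 6 E major would have C#m (vi). C is the degree-6 chord of E minor, so it is the borrowed bVI.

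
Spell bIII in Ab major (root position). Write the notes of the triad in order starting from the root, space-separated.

Cb Eb Gb

bIII is built on the lowered scale degree 3. In Ab major degree 3 is C; lowered it becomes Cb. In Ab minor the chord on Cb is Cb–Eb–Gb.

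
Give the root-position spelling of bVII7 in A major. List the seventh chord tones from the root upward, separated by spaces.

G B D F

The root of bVII7 is the lowered 7th degree: G# becomes G. Stacking thirds in A minor on G gives G–B–D–F.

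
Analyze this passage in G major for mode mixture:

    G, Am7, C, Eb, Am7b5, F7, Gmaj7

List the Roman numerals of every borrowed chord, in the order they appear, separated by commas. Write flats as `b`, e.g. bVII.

bVI, iiø7, bVII7

In G major the diatonic chords are G, Am, Bm, C, D, Em, F#dim. G, Am7, C and Gmaj7 all belong to that set. Eb (Eb–G–Bb) doesn't fit — on degree 6 G major would have Em (vi). Eb is the degree-6 chord of G minor, so it is the borrowed bVI. Am7b5 (A–C–Eb–G) doesn't fit — on degree 2 G major would have Am (ii). Am7b5 is the degree-2 chord of G minor, so it is the borrowed iiø7. F7 (F–A–C–Eb) doesn't fit — on degree 7 G major would have F#dim (vii°). F7 is the degree-7 chord of G minor, so it is the borrowed bVII7.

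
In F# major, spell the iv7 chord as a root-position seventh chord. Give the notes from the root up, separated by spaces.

B D F# A

iv7 is built on scale degree 4, which is B in both F# major and its parallel. Building the minor-seventh chord from the parallel minor on B: B–D–F#–A.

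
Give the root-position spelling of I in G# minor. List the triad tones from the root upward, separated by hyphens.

G#-B#-D#

The root, G#, is scale degree 1 — the same note in G# minor and G# major; only the chord quality changes. Building the major chord from the parallel major on G#: G#–B#–D#.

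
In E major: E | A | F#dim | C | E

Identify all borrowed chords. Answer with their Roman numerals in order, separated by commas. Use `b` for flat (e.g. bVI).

The diatonic triads in E major are E, F#m, G#m, A, B, C#m, D#dim. E and A both belong to that set. But F#dim (F#–A–C) is foreign: the diatonic ii on degree 2 is F#m, whereas F#dim comes from E minor. It is labeled ii°. C (C–E–G) doesn't fit — on degree 6 E major would have C#m (vi). C is the degree-6 chord of E minor, so it is the borrowed bVI.

ii°, bVI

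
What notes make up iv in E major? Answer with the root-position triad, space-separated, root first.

iv is built on scale degree 4, which is A in both E major and its parallel. In E minor the chord on A is A–C–E.

A C E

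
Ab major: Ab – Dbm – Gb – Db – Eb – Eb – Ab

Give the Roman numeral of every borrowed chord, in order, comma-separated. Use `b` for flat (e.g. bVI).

In Ab major the diatonic chords are Ab, Bbm, Cm, Db, Eb, Fm, Gdim. Of the given chords, Ab, Db and Eb are diatonic. Dbm (Db–Fb–Ab) is not: scale degree 4 in Ab major carries Db (IV). In Ab minor the chord on that degree is Dbm, so here it functions as iv, borrowed from the parallel minor. Gb (Gb–Bb–Db) is not: scale degree 7 in Ab major carries Gdim (vii°). In Ab minor the chord on that degree is Gb, so here it functions as bVII, borrowed from the parallel minor.

iv, bVII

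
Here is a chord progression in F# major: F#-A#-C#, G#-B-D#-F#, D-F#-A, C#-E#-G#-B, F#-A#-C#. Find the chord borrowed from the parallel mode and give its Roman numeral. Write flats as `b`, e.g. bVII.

bVI

F# major has the diatonic set F#, G#m, A#m, B, C#, D#m, E#dim. F#–A#–C# = F#, G#–B–D#–F# = G#m7 and C#–E#–G#–B = C#7 are all diatonic. But D–F#–A is foreign: the diatonic vi on degree 6 is D#m, whereas D comes from F# minor. It is labeled bVI.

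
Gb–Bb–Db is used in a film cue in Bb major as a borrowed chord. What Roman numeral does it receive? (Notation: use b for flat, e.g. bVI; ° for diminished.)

bVI

In Bb major scale degree 6 is G; Gb is its lowered form, from Bb minor. Gb–Bb–Db is a major chord — the form found in Bb minor, not the diatonic vi (Gm). Borrowed into Bb major it is written bVI.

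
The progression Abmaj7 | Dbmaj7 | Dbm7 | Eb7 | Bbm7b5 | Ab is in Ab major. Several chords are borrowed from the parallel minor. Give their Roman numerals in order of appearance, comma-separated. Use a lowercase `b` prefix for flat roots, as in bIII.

iv7, iiø7

The diatonic triads in Ab major are Ab, Bbm, Cm, Db, Eb, Fm, Gdim. Abmaj7, Dbmaj7, Eb7 and Ab are all diatonic. Dbm7 (Db–Fb–Ab–Cb) doesn't fit — on degree 4 Ab major would have Db (IV). Dbm7 is the degree-4 chord of Ab minor, so it is the borrowed iv7. Bbm7b5 (Bb–Db–Fb–Ab) doesn't fit — on degree 2 Ab major would have Bbm (ii). Bbm7b5 is the degree-2 chord of Ab minor, so it is the borrowed iiø7.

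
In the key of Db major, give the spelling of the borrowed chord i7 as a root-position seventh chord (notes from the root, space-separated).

Db Fb Ab Cb

i7 is built on scale degree 1, which is Db in both Db major and its parallel. Building the minor-seventh chord from the parallel minor on Db: Db–Fb–Ab–Cb.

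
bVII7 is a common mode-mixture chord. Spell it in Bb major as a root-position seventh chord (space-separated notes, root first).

Ab C Eb Gb

Scale degree 7 in Bb major is A. bVII7 uses the lowered form, Ab, taken from Bb minor. In Bb minor the chord on Ab is Ab–C–Eb–Gb.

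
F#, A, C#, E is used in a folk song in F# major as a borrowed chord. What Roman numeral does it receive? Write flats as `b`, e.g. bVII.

i7

The root F# is the diatonic 1st degree of F# major; the borrowing shows in the chord quality. The diatonic chord on degree 1 would be F# (I), but F#–A–C#–E is the minor-seventh chord from F# minor. As a borrowed chord it is labeled i7.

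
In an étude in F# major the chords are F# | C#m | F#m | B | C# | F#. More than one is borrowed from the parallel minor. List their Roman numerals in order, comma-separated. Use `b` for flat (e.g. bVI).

v, i

The diatonic triads in F# major are F#, G#m, A#m, B, C#, D#m, E#dim. F#, B and C# all belong to that set. C#m (C#–E–G#) is not: scale degree 5 in F# major carries C# (V). In F# minor the chord on that degree is C#m, so here it functions as v, borrowed from the parallel minor. F#m (F#–A–C#) is not: scale degree 1 in F# major carries F# (I). In F# minor the chord on that degree is F#m, so here it functions as i, borrowed from the parallel minor.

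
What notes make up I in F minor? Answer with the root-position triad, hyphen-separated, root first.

The root, F, is scale degree 1 — the same note in F minor and F major; only the chord quality changes. In F major the chord on F is F–A–C.

F-A-C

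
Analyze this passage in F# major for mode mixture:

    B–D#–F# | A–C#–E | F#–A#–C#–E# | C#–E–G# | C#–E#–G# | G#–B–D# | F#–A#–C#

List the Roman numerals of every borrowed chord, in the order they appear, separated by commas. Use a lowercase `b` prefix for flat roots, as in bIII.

In F# major the diatonic chords are F#, G#m, A#m, B, C#, D#m, E#dim. B–D#–F# = B, F#–A#–C#–E# = F#maj7, C#–E#–G# = C#, G#–B–D# = G#m and F#–A#–C# = F# all belong to that set. A–C#–E is not: scale degree 3 in F# major carries A#m (iii). In F# minor the chord on that degree is A, so here it functions as bIII, borrowed from the parallel minor. C#–E–G# doesn't fit — on degree 5 F# major would have C# (V). C#m is the degree-5 chord of F# minor, so it is the borrowed v.

bIII, v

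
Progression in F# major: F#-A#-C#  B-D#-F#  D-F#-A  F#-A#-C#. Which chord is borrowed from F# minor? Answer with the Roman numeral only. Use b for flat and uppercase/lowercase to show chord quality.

F# major has the diatonic set F#, G#m, A#m, B, C#, D#m, E#dim. F#–A#–C# = F# and B–D#–F# = B are both diatonic. D–F#–A doesn't fit — on degree 6 F# major would have D#m (vi). D is the degree-6 chord of F# minor, so it is the borrowed bVI.

bVI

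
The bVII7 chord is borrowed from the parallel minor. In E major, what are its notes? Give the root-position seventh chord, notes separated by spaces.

Scale degree 7 in E major is D#. bVII7 uses the lowered form, D, taken from E minor. Stacking thirds in E minor on D gives D–F#–A–C.

D F# A C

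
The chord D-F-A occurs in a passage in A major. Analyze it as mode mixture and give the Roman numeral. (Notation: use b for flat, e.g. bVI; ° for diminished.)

iv

D is scale degree 4 in A major. The diatonic chord on degree 4 would be D (IV), but D–F–A is the minor chord from A minor. As a borrowed chord it is labeled iv.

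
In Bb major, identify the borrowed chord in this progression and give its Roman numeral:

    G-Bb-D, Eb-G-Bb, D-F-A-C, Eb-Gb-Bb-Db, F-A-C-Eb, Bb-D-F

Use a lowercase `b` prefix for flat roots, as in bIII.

iv7

The diatonic triads in Bb major are Bb, Cm, Dm, Eb, F, Gm, Adim. Of the given chords, G–Bb–D = Gm, Eb–G–Bb = Eb, D–F–A–C = Dm7, F–A–C–Eb = F7 and Bb–D–F = Bb are diatonic. Eb–Gb–Bb–Db doesn't fit — on degree 4 Bb major would have Eb (IV). Ebm7 is the degree-4 chord of Bb minor, so it is the borrowed iv7.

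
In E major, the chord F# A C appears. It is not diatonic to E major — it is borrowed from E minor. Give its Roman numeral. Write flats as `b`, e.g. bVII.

F# is scale degree 2 in E major. Diatonically E major has F#m (ii) on that degree; F#–A–C is instead the diminished chord native to E minor, so it takes the label ii°.

ii°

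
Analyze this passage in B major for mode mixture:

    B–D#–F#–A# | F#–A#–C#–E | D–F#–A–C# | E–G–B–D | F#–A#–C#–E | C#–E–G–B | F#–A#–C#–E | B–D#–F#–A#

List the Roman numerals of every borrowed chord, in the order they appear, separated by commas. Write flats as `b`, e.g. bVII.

bIIImaj7, iv7, iiø7

B major has the diatonic set B, C#m, D#m, E, F#, G#m, A#dim. B–D#–F#–A# = Bmaj7 and F#–A#–C#–E = F#7 are both diatonic. But D–F#–A–C# is foreign: the diatonic iii on degree 3 is D#m, whereas Dmaj7 comes from B minor. It is labeled bIIImaj7. E–G–B–D doesn't fit — on degree 4 B major would have E (IV). Em7 is the degree-4 chord of B minor, so it is the borrowed iv7. But C#–E–G–B is foreign: the diatonic ii on degree 2 is C#m, whereas C#m7b5 comes from B minor. It is labeled iiø7.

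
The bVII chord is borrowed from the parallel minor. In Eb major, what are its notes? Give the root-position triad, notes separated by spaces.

Db F Ab

Scale degree 7 in Eb major is D. bVII uses the lowered form, Db, taken from Eb minor. In Eb minor the chord on Db is Db–F–Ab.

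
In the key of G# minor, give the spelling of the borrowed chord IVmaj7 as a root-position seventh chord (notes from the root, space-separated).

IVmaj7 is built on scale degree 4, which is C# in both G# minor and its parallel. Building the major-seventh chord from the parallel major on C#: C#–E#–G#–B#.

C# E# G# B#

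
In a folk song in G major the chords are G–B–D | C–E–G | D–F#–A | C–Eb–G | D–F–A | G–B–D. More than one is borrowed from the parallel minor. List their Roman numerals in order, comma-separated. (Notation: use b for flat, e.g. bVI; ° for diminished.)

iv, v

The diatonic triads in G major are G, Am, Bm, C, D, Em, F#dim. Of the given chords, G–B–D = G, C–E–G = C and D–F#–A = D are diatonic. C–Eb–G doesn't fit — on degree 4 G major would have C (IV). Cm is the degree-4 chord of G minor, so it is the borrowed iv. But D–F–A is foreign: the diatonic V on degree 5 is D, whereas Dm comes from G minor. It is labeled v.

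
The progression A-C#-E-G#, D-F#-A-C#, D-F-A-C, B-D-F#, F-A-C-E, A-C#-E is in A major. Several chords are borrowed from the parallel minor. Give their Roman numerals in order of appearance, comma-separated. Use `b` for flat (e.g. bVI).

In A major the diatonic chords are A, Bm, C#m, D, E, F#m, G#dim. Of the given chords, A–C#–E–G# = Amaj7, D–F#–A–C# = Dmaj7, B–D–F# = Bm and A–C#–E = A are diatonic. But D–F–A–C is foreign: the diatonic IV on degree 4 is D, whereas Dm7 comes from A minor. It is labeled iv7. F–A–C–E is not: scale degree 6 in A major carries F#m (vi). In A minor the chord on that degree is Fmaj7, so here it functions as bVImaj7, borrowed from the parallel minor.

iv7, bVImaj7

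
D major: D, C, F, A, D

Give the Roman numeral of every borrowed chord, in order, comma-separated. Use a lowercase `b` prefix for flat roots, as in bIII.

D major has the diatonic set D, Em, F#m, G, A, Bm, C#dim. D and A are both diatonic. C (C–E–G) is not: scale degree 7 in D major carries C#dim (vii°). In D minor the chord on that degree is C, so here it functions as bVII, borrowed from the parallel minor. F (F–A–C) is not: scale degree 3 in D major carries F#m (iii). In D minor the chord on that degree is F, so here it functions as bIII, borrowed from the parallel minor.

bVII, bIII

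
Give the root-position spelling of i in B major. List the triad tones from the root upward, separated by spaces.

The root, B, is scale degree 1 — the same note in B major and B minor; only the chord quality changes. In B minor the chord on B is B–D–F#.

B D F#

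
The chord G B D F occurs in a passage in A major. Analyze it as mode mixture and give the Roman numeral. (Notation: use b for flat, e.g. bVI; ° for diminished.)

In A major scale degree 7 is G#; G is its lowered form, from A minor. G–B–D–F is a dominant-seventh chord — the form found in A minor, not the diatonic vii° (G#dim). Borrowed into A major it is written bVII7.

bVII7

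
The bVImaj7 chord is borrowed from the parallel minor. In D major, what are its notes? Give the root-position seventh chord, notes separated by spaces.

Bb D F A

bVImaj7 is built on the lowered scale degree 6. In D major degree 6 is B; lowered it becomes Bb. In D minor the chord on Bb is Bb–D–F–A.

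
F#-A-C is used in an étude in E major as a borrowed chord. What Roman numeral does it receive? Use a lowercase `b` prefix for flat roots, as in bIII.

ii°

The root F# is the diatonic 2nd degree of E major; the borrowing shows in the chord quality. Diatonically E major has F#m (ii) on that degree; F#–A–C is instead the diminished chord native to E minor, so it takes the label ii°.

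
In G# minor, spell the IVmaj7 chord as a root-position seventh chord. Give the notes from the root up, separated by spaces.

IVmaj7 is built on scale degree 4, which is C# in both G# minor and its parallel. Building the major-seventh chord from the parallel major on C#: C#–E#–G#–B#.

C# E# G# B#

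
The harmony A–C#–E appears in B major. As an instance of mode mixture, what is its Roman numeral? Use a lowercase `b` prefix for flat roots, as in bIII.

bVII

In B major scale degree 7 is A#; A is its lowered form, from B minor. The diatonic chord on degree 7 would be A#dim (vii°), but A–C#–E is the major chord from B minor. As a borrowed chord it is labeled bVII.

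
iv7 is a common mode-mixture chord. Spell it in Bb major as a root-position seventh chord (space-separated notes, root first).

Eb Gb Bb Db

iv7 is built on scale degree 4, which is Eb in both Bb major and its parallel. Stacking thirds in Bb minor on Eb gives Eb–Gb–Bb–Db.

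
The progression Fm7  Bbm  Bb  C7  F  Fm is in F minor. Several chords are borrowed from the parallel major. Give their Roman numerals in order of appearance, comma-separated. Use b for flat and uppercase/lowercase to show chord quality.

IV, I

F minor has the diatonic set Fm, Gdim, Ab, Bbm, C, Db, Eb (with V from harmonic minor). Fm7, Bbm, C7 and Fm all belong to that set. Bb (Bb–D–F) is not: scale degree 4 in F minor carries Bbm (iv). In F major the chord on that degree is Bb, so here it functions as IV, borrowed from the parallel major. But F (F–A–C) is foreign: the diatonic i on degree 1 is Fm, whereas F comes from F major. It is labeled I.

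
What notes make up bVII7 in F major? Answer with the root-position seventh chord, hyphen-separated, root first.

Eb-G-Bb-Db

Scale degree 7 in F major is E. bVII7 uses the lowered form, Eb, taken from F minor. In F minor the chord on Eb is Eb–G–Bb–Db.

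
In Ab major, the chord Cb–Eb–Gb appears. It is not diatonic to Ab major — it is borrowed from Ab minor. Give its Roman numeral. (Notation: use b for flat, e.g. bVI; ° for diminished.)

In Ab major scale degree 3 is C; Cb is its lowered form, from Ab minor. Cb–Eb–Gb is a major chord — the form found in Ab minor, not the diatonic iii (Cm). Borrowed into Ab major it is written bIII.

bIII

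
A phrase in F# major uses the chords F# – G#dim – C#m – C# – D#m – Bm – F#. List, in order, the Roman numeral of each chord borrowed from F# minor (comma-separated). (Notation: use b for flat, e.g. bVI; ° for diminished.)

F# major has the diatonic set F#, G#m, A#m, B, C#, D#m, E#dim. Of the given chords, F#, C# and D#m are diatonic. G#dim (G#–B–D) is not: scale degree 2 in F# major carries G#m (ii). In F# minor the chord on that degree is G#dim, so here it functions as ii°, borrowed from the parallel minor. But C#m (C#–E–G#) is foreign: the diatonic V on degree 5 is C#, whereas C#m comes from F# minor. It is labeled v. Bm (B–D–F#) doesn't fit — on degree 4 F# major would have B (IV). Bm is the degree-4 chord of F# minor, so it is the borrowed iv.

ii°, v, iv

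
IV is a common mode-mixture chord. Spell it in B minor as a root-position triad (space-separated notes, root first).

The root, E, is scale degree 4 — the same note in B minor and B major; only the chord quality changes. Building the major chord from the parallel major on E: E–G#–B.

E G# B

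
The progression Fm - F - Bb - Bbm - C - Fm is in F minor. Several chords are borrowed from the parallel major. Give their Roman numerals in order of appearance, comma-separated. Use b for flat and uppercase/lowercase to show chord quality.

I, IV

In F minor (with V from harmonic minor) the diatonic chords are Fm, Gdim, Ab, Bbm, C, Db, Eb. Fm, Bbm and C are all diatonic. But F (F–A–C) is foreign: the diatonic i on degree 1 is Fm, whereas F comes from F major. It is labeled I. Bb (Bb–D–F) doesn't fit — on degree 4 F minor would have Bbm (iv). Bb is the degree-4 chord of F major, so it is the borrowed IV.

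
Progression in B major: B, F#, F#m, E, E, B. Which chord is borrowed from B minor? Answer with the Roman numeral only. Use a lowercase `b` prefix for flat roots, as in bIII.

The diatonic triads in B major are B, C#m, D#m, E, F#, G#m, A#dim. Of the given chords, B, F# and E are diatonic. But F#m (F#–A–C#) is foreign: the diatonic V on degree 5 is F#, whereas F#m comes from B minor. It is labeled v.

v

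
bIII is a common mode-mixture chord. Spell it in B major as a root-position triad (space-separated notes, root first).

The root of bIII is the lowered 3rd degree: D# becomes D. In B minor the chord on D is D–F#–A.

D F# A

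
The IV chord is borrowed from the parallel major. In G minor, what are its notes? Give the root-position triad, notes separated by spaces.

The root, C, is scale degree 4 — the same note in G minor and G major; only the chord quality changes. In G major the chord on C is C–E–G.

C E G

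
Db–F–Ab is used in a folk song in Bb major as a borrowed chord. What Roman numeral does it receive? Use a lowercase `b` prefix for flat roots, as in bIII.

bIII

The root Db is the lowered 3rd scale degree — diatonically Bb major has D there. Diatonically Bb major has Dm (iii) on that degree; Db–F–Ab is instead the major chord native to Bb minor, so it takes the label bIII.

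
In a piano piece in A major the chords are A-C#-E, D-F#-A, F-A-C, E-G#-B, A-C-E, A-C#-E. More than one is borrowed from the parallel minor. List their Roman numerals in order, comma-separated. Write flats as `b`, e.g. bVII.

A major has the diatonic set A, Bm, C#m, D, E, F#m, G#dim. A–C#–E = A, D–F#–A = D and E–G#–B = E are all diatonic. F–A–C is not: scale degree 6 in A major carries F#m (vi). In A minor the chord on that degree is F, so here it functions as bVI, borrowed from the parallel minor. But A–C–E is foreign: the diatonic I on degree 1 is A, whereas Am comes from A minor. It is labeled i.

bVI, i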